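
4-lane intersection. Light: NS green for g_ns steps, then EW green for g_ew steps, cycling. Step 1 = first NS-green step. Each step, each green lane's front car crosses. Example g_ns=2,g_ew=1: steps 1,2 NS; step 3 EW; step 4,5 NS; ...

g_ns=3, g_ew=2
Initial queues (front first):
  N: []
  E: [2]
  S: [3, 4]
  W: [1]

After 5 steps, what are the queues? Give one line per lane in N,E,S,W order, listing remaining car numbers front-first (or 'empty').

Step 1 [NS]: N:empty,E:wait,S:car3-GO,W:wait | queues: N=0 E=1 S=1 W=1
Step 2 [NS]: N:empty,E:wait,S:car4-GO,W:wait | queues: N=0 E=1 S=0 W=1
Step 3 [NS]: N:empty,E:wait,S:empty,W:wait | queues: N=0 E=1 S=0 W=1
Step 4 [EW]: N:wait,E:car2-GO,S:wait,W:car1-GO | queues: N=0 E=0 S=0 W=0

N: empty
E: empty
S: empty
W: empty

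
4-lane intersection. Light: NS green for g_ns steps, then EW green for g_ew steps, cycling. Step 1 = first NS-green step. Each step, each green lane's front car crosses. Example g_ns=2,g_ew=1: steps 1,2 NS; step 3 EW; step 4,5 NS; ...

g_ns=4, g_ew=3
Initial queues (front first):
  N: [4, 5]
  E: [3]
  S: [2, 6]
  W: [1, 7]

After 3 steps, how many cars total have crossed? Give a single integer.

Step 1 [NS]: N:car4-GO,E:wait,S:car2-GO,W:wait | queues: N=1 E=1 S=1 W=2
Step 2 [NS]: N:car5-GO,E:wait,S:car6-GO,W:wait | queues: N=0 E=1 S=0 W=2
Step 3 [NS]: N:empty,E:wait,S:empty,W:wait | queues: N=0 E=1 S=0 W=2
Cars crossed by step 3: 4

Answer: 4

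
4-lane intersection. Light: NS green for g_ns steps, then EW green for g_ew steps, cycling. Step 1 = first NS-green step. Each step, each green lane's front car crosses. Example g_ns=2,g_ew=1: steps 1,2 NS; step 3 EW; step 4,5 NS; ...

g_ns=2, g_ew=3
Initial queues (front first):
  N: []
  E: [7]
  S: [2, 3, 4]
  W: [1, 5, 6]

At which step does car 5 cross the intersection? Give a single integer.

Step 1 [NS]: N:empty,E:wait,S:car2-GO,W:wait | queues: N=0 E=1 S=2 W=3
Step 2 [NS]: N:empty,E:wait,S:car3-GO,W:wait | queues: N=0 E=1 S=1 W=3
Step 3 [EW]: N:wait,E:car7-GO,S:wait,W:car1-GO | queues: N=0 E=0 S=1 W=2
Step 4 [EW]: N:wait,E:empty,S:wait,W:car5-GO | queues: N=0 E=0 S=1 W=1
Step 5 [EW]: N:wait,E:empty,S:wait,W:car6-GO | queues: N=0 E=0 S=1 W=0
Step 6 [NS]: N:empty,E:wait,S:car4-GO,W:wait | queues: N=0 E=0 S=0 W=0
Car 5 crosses at step 4

4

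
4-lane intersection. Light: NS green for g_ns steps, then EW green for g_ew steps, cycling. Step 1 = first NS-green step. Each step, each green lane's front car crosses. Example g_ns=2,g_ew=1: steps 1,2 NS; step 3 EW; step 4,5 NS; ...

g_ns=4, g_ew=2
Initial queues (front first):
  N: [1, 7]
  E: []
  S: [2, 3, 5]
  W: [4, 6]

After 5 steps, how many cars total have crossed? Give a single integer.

Answer: 6

Derivation:
Step 1 [NS]: N:car1-GO,E:wait,S:car2-GO,W:wait | queues: N=1 E=0 S=2 W=2
Step 2 [NS]: N:car7-GO,E:wait,S:car3-GO,W:wait | queues: N=0 E=0 S=1 W=2
Step 3 [NS]: N:empty,E:wait,S:car5-GO,W:wait | queues: N=0 E=0 S=0 W=2
Step 4 [NS]: N:empty,E:wait,S:empty,W:wait | queues: N=0 E=0 S=0 W=2
Step 5 [EW]: N:wait,E:empty,S:wait,W:car4-GO | queues: N=0 E=0 S=0 W=1
Cars crossed by step 5: 6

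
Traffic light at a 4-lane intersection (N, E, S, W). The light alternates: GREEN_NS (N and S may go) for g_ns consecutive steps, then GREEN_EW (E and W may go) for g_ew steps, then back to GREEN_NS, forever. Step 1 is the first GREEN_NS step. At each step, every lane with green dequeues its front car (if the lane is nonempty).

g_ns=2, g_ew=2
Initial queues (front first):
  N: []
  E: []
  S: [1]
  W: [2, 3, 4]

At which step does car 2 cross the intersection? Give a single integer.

Step 1 [NS]: N:empty,E:wait,S:car1-GO,W:wait | queues: N=0 E=0 S=0 W=3
Step 2 [NS]: N:empty,E:wait,S:empty,W:wait | queues: N=0 E=0 S=0 W=3
Step 3 [EW]: N:wait,E:empty,S:wait,W:car2-GO | queues: N=0 E=0 S=0 W=2
Step 4 [EW]: N:wait,E:empty,S:wait,W:car3-GO | queues: N=0 E=0 S=0 W=1
Step 5 [NS]: N:empty,E:wait,S:empty,W:wait | queues: N=0 E=0 S=0 W=1
Step 6 [NS]: N:empty,E:wait,S:empty,W:wait | queues: N=0 E=0 S=0 W=1
Step 7 [EW]: N:wait,E:empty,S:wait,W:car4-GO | queues: N=0 E=0 S=0 W=0
Car 2 crosses at step 3

3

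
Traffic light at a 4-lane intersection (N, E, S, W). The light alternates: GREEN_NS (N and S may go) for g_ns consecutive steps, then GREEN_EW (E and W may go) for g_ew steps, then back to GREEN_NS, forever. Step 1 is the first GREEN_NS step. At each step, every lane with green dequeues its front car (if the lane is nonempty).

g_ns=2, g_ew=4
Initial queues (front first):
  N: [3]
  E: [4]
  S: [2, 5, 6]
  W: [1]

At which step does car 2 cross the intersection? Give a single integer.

Step 1 [NS]: N:car3-GO,E:wait,S:car2-GO,W:wait | queues: N=0 E=1 S=2 W=1
Step 2 [NS]: N:empty,E:wait,S:car5-GO,W:wait | queues: N=0 E=1 S=1 W=1
Step 3 [EW]: N:wait,E:car4-GO,S:wait,W:car1-GO | queues: N=0 E=0 S=1 W=0
Step 4 [EW]: N:wait,E:empty,S:wait,W:empty | queues: N=0 E=0 S=1 W=0
Step 5 [EW]: N:wait,E:empty,S:wait,W:empty | queues: N=0 E=0 S=1 W=0
Step 6 [EW]: N:wait,E:empty,S:wait,W:empty | queues: N=0 E=0 S=1 W=0
Step 7 [NS]: N:empty,E:wait,S:car6-GO,W:wait | queues: N=0 E=0 S=0 W=0
Car 2 crosses at step 1

1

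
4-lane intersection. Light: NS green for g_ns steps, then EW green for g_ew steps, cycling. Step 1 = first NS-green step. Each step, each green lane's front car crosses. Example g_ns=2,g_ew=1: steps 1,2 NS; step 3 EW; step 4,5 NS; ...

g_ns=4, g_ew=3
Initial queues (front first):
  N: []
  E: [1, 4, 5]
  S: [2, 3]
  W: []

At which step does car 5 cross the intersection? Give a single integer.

Step 1 [NS]: N:empty,E:wait,S:car2-GO,W:wait | queues: N=0 E=3 S=1 W=0
Step 2 [NS]: N:empty,E:wait,S:car3-GO,W:wait | queues: N=0 E=3 S=0 W=0
Step 3 [NS]: N:empty,E:wait,S:empty,W:wait | queues: N=0 E=3 S=0 W=0
Step 4 [NS]: N:empty,E:wait,S:empty,W:wait | queues: N=0 E=3 S=0 W=0
Step 5 [EW]: N:wait,E:car1-GO,S:wait,W:empty | queues: N=0 E=2 S=0 W=0
Step 6 [EW]: N:wait,E:car4-GO,S:wait,W:empty | queues: N=0 E=1 S=0 W=0
Step 7 [EW]: N:wait,E:car5-GO,S:wait,W:empty | queues: N=0 E=0 S=0 W=0
Car 5 crosses at step 7

7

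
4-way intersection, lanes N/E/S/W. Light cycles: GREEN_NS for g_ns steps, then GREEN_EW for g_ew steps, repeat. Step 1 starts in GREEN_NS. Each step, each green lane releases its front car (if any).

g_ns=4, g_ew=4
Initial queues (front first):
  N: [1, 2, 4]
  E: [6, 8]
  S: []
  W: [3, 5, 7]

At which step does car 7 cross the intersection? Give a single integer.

Step 1 [NS]: N:car1-GO,E:wait,S:empty,W:wait | queues: N=2 E=2 S=0 W=3
Step 2 [NS]: N:car2-GO,E:wait,S:empty,W:wait | queues: N=1 E=2 S=0 W=3
Step 3 [NS]: N:car4-GO,E:wait,S:empty,W:wait | queues: N=0 E=2 S=0 W=3
Step 4 [NS]: N:empty,E:wait,S:empty,W:wait | queues: N=0 E=2 S=0 W=3
Step 5 [EW]: N:wait,E:car6-GO,S:wait,W:car3-GO | queues: N=0 E=1 S=0 W=2
Step 6 [EW]: N:wait,E:car8-GO,S:wait,W:car5-GO | queues: N=0 E=0 S=0 W=1
Step 7 [EW]: N:wait,E:empty,S:wait,W:car7-GO | queues: N=0 E=0 S=0 W=0
Car 7 crosses at step 7

7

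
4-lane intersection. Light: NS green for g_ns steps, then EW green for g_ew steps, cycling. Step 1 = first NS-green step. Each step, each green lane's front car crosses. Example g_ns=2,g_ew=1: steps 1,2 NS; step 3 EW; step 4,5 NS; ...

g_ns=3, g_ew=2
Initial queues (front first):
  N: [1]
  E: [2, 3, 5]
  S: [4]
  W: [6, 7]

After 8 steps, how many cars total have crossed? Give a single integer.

Step 1 [NS]: N:car1-GO,E:wait,S:car4-GO,W:wait | queues: N=0 E=3 S=0 W=2
Step 2 [NS]: N:empty,E:wait,S:empty,W:wait | queues: N=0 E=3 S=0 W=2
Step 3 [NS]: N:empty,E:wait,S:empty,W:wait | queues: N=0 E=3 S=0 W=2
Step 4 [EW]: N:wait,E:car2-GO,S:wait,W:car6-GO | queues: N=0 E=2 S=0 W=1
Step 5 [EW]: N:wait,E:car3-GO,S:wait,W:car7-GO | queues: N=0 E=1 S=0 W=0
Step 6 [NS]: N:empty,E:wait,S:empty,W:wait | queues: N=0 E=1 S=0 W=0
Step 7 [NS]: N:empty,E:wait,S:empty,W:wait | queues: N=0 E=1 S=0 W=0
Step 8 [NS]: N:empty,E:wait,S:empty,W:wait | queues: N=0 E=1 S=0 W=0
Cars crossed by step 8: 6

Answer: 6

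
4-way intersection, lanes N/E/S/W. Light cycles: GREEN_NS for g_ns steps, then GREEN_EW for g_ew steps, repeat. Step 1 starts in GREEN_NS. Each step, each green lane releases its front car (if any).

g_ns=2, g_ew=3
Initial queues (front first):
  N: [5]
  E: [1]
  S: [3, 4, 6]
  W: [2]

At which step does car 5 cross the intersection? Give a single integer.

Step 1 [NS]: N:car5-GO,E:wait,S:car3-GO,W:wait | queues: N=0 E=1 S=2 W=1
Step 2 [NS]: N:empty,E:wait,S:car4-GO,W:wait | queues: N=0 E=1 S=1 W=1
Step 3 [EW]: N:wait,E:car1-GO,S:wait,W:car2-GO | queues: N=0 E=0 S=1 W=0
Step 4 [EW]: N:wait,E:empty,S:wait,W:empty | queues: N=0 E=0 S=1 W=0
Step 5 [EW]: N:wait,E:empty,S:wait,W:empty | queues: N=0 E=0 S=1 W=0
Step 6 [NS]: N:empty,E:wait,S:car6-GO,W:wait | queues: N=0 E=0 S=0 W=0
Car 5 crosses at step 1

1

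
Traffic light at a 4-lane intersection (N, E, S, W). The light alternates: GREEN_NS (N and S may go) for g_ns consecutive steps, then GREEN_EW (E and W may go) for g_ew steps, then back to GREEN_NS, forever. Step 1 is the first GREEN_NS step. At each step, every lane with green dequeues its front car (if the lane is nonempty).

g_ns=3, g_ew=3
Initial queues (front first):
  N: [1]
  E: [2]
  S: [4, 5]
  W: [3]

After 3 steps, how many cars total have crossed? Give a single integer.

Answer: 3

Derivation:
Step 1 [NS]: N:car1-GO,E:wait,S:car4-GO,W:wait | queues: N=0 E=1 S=1 W=1
Step 2 [NS]: N:empty,E:wait,S:car5-GO,W:wait | queues: N=0 E=1 S=0 W=1
Step 3 [NS]: N:empty,E:wait,S:empty,W:wait | queues: N=0 E=1 S=0 W=1
Cars crossed by step 3: 3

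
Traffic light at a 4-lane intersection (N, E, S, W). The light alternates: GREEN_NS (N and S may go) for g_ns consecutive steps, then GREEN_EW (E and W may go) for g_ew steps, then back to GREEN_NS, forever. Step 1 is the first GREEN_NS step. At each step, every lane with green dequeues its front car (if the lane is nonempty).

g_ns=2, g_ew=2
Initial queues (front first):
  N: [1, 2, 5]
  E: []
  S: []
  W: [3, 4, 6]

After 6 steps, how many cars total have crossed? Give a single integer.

Answer: 5

Derivation:
Step 1 [NS]: N:car1-GO,E:wait,S:empty,W:wait | queues: N=2 E=0 S=0 W=3
Step 2 [NS]: N:car2-GO,E:wait,S:empty,W:wait | queues: N=1 E=0 S=0 W=3
Step 3 [EW]: N:wait,E:empty,S:wait,W:car3-GO | queues: N=1 E=0 S=0 W=2
Step 4 [EW]: N:wait,E:empty,S:wait,W:car4-GO | queues: N=1 E=0 S=0 W=1
Step 5 [NS]: N:car5-GO,E:wait,S:empty,W:wait | queues: N=0 E=0 S=0 W=1
Step 6 [NS]: N:empty,E:wait,S:empty,W:wait | queues: N=0 E=0 S=0 W=1
Cars crossed by step 6: 5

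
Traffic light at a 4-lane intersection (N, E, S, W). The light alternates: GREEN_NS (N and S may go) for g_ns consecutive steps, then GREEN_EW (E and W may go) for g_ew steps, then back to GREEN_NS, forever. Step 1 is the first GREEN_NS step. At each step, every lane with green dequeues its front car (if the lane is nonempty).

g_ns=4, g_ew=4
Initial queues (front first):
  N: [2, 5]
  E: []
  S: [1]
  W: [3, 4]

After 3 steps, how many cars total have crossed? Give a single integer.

Answer: 3

Derivation:
Step 1 [NS]: N:car2-GO,E:wait,S:car1-GO,W:wait | queues: N=1 E=0 S=0 W=2
Step 2 [NS]: N:car5-GO,E:wait,S:empty,W:wait | queues: N=0 E=0 S=0 W=2
Step 3 [NS]: N:empty,E:wait,S:empty,W:wait | queues: N=0 E=0 S=0 W=2
Cars crossed by step 3: 3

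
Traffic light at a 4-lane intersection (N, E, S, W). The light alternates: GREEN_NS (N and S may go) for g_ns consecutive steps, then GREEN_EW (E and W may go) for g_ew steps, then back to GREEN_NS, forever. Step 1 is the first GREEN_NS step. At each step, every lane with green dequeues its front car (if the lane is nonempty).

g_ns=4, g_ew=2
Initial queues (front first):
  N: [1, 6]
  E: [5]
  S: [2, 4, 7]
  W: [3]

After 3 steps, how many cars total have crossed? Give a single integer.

Answer: 5

Derivation:
Step 1 [NS]: N:car1-GO,E:wait,S:car2-GO,W:wait | queues: N=1 E=1 S=2 W=1
Step 2 [NS]: N:car6-GO,E:wait,S:car4-GO,W:wait | queues: N=0 E=1 S=1 W=1
Step 3 [NS]: N:empty,E:wait,S:car7-GO,W:wait | queues: N=0 E=1 S=0 W=1
Cars crossed by step 3: 5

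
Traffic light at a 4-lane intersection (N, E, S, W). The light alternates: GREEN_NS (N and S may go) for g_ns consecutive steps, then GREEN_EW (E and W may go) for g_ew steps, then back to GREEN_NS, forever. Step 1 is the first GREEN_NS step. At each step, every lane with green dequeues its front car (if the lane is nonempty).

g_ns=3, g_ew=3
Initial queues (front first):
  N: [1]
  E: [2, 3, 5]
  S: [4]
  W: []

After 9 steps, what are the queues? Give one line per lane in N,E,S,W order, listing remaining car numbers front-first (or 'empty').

Step 1 [NS]: N:car1-GO,E:wait,S:car4-GO,W:wait | queues: N=0 E=3 S=0 W=0
Step 2 [NS]: N:empty,E:wait,S:empty,W:wait | queues: N=0 E=3 S=0 W=0
Step 3 [NS]: N:empty,E:wait,S:empty,W:wait | queues: N=0 E=3 S=0 W=0
Step 4 [EW]: N:wait,E:car2-GO,S:wait,W:empty | queues: N=0 E=2 S=0 W=0
Step 5 [EW]: N:wait,E:car3-GO,S:wait,W:empty | queues: N=0 E=1 S=0 W=0
Step 6 [EW]: N:wait,E:car5-GO,S:wait,W:empty | queues: N=0 E=0 S=0 W=0

N: empty
E: empty
S: empty
W: empty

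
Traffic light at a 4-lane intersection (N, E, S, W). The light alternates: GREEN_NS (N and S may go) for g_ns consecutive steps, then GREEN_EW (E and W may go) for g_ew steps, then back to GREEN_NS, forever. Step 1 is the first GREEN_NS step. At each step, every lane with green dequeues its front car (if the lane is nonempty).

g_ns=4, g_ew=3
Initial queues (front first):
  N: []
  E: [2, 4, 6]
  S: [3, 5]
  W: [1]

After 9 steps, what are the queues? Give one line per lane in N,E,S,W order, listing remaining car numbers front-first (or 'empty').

Step 1 [NS]: N:empty,E:wait,S:car3-GO,W:wait | queues: N=0 E=3 S=1 W=1
Step 2 [NS]: N:empty,E:wait,S:car5-GO,W:wait | queues: N=0 E=3 S=0 W=1
Step 3 [NS]: N:empty,E:wait,S:empty,W:wait | queues: N=0 E=3 S=0 W=1
Step 4 [NS]: N:empty,E:wait,S:empty,W:wait | queues: N=0 E=3 S=0 W=1
Step 5 [EW]: N:wait,E:car2-GO,S:wait,W:car1-GO | queues: N=0 E=2 S=0 W=0
Step 6 [EW]: N:wait,E:car4-GO,S:wait,W:empty | queues: N=0 E=1 S=0 W=0
Step 7 [EW]: N:wait,E:car6-GO,S:wait,W:empty | queues: N=0 E=0 S=0 W=0

N: empty
E: empty
S: empty
W: empty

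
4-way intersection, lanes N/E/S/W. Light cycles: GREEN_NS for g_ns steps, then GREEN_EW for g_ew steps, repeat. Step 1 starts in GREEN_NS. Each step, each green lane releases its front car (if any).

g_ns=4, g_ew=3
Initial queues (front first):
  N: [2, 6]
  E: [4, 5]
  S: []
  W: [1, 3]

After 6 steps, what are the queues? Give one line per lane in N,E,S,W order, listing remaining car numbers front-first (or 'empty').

Step 1 [NS]: N:car2-GO,E:wait,S:empty,W:wait | queues: N=1 E=2 S=0 W=2
Step 2 [NS]: N:car6-GO,E:wait,S:empty,W:wait | queues: N=0 E=2 S=0 W=2
Step 3 [NS]: N:empty,E:wait,S:empty,W:wait | queues: N=0 E=2 S=0 W=2
Step 4 [NS]: N:empty,E:wait,S:empty,W:wait | queues: N=0 E=2 S=0 W=2
Step 5 [EW]: N:wait,E:car4-GO,S:wait,W:car1-GO | queues: N=0 E=1 S=0 W=1
Step 6 [EW]: N:wait,E:car5-GO,S:wait,W:car3-GO | queues: N=0 E=0 S=0 W=0

N: empty
E: empty
S: empty
W: empty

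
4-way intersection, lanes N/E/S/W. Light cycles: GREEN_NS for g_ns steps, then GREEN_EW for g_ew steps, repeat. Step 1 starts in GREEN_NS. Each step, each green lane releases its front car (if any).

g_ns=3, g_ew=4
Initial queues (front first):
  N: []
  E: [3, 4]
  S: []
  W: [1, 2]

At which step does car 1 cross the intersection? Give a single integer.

Step 1 [NS]: N:empty,E:wait,S:empty,W:wait | queues: N=0 E=2 S=0 W=2
Step 2 [NS]: N:empty,E:wait,S:empty,W:wait | queues: N=0 E=2 S=0 W=2
Step 3 [NS]: N:empty,E:wait,S:empty,W:wait | queues: N=0 E=2 S=0 W=2
Step 4 [EW]: N:wait,E:car3-GO,S:wait,W:car1-GO | queues: N=0 E=1 S=0 W=1
Step 5 [EW]: N:wait,E:car4-GO,S:wait,W:car2-GO | queues: N=0 E=0 S=0 W=0
Car 1 crosses at step 4

4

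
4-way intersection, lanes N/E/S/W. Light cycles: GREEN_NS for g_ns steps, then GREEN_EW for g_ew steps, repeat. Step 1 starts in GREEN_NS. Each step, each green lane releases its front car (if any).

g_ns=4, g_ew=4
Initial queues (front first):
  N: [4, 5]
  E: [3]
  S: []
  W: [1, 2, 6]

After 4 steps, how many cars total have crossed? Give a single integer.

Answer: 2

Derivation:
Step 1 [NS]: N:car4-GO,E:wait,S:empty,W:wait | queues: N=1 E=1 S=0 W=3
Step 2 [NS]: N:car5-GO,E:wait,S:empty,W:wait | queues: N=0 E=1 S=0 W=3
Step 3 [NS]: N:empty,E:wait,S:empty,W:wait | queues: N=0 E=1 S=0 W=3
Step 4 [NS]: N:empty,E:wait,S:empty,W:wait | queues: N=0 E=1 S=0 W=3
Cars crossed by step 4: 2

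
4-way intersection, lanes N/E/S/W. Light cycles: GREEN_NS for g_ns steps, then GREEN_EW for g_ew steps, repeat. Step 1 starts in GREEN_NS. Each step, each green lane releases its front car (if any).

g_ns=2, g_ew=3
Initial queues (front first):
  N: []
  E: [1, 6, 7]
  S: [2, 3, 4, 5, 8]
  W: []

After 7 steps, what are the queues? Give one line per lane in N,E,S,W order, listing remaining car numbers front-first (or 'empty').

Step 1 [NS]: N:empty,E:wait,S:car2-GO,W:wait | queues: N=0 E=3 S=4 W=0
Step 2 [NS]: N:empty,E:wait,S:car3-GO,W:wait | queues: N=0 E=3 S=3 W=0
Step 3 [EW]: N:wait,E:car1-GO,S:wait,W:empty | queues: N=0 E=2 S=3 W=0
Step 4 [EW]: N:wait,E:car6-GO,S:wait,W:empty | queues: N=0 E=1 S=3 W=0
Step 5 [EW]: N:wait,E:car7-GO,S:wait,W:empty | queues: N=0 E=0 S=3 W=0
Step 6 [NS]: N:empty,E:wait,S:car4-GO,W:wait | queues: N=0 E=0 S=2 W=0
Step 7 [NS]: N:empty,E:wait,S:car5-GO,W:wait | queues: N=0 E=0 S=1 W=0

N: empty
E: empty
S: 8
W: empty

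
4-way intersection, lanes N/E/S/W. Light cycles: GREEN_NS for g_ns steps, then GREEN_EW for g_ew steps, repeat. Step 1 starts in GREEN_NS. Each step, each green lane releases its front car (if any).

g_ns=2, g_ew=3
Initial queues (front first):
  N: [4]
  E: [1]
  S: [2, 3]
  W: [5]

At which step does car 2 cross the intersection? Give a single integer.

Step 1 [NS]: N:car4-GO,E:wait,S:car2-GO,W:wait | queues: N=0 E=1 S=1 W=1
Step 2 [NS]: N:empty,E:wait,S:car3-GO,W:wait | queues: N=0 E=1 S=0 W=1
Step 3 [EW]: N:wait,E:car1-GO,S:wait,W:car5-GO | queues: N=0 E=0 S=0 W=0
Car 2 crosses at step 1

1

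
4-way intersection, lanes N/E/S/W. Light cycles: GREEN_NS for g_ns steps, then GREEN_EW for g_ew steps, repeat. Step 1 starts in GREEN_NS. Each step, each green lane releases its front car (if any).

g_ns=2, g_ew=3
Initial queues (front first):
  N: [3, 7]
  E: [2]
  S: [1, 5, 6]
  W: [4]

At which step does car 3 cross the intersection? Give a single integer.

Step 1 [NS]: N:car3-GO,E:wait,S:car1-GO,W:wait | queues: N=1 E=1 S=2 W=1
Step 2 [NS]: N:car7-GO,E:wait,S:car5-GO,W:wait | queues: N=0 E=1 S=1 W=1
Step 3 [EW]: N:wait,E:car2-GO,S:wait,W:car4-GO | queues: N=0 E=0 S=1 W=0
Step 4 [EW]: N:wait,E:empty,S:wait,W:empty | queues: N=0 E=0 S=1 W=0
Step 5 [EW]: N:wait,E:empty,S:wait,W:empty | queues: N=0 E=0 S=1 W=0
Step 6 [NS]: N:empty,E:wait,S:car6-GO,W:wait | queues: N=0 E=0 S=0 W=0
Car 3 crosses at step 1

1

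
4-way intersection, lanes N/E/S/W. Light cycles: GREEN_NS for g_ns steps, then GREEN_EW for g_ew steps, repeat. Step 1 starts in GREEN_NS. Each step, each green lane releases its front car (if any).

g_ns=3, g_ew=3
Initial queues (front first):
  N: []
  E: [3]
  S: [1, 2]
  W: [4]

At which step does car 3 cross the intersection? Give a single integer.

Step 1 [NS]: N:empty,E:wait,S:car1-GO,W:wait | queues: N=0 E=1 S=1 W=1
Step 2 [NS]: N:empty,E:wait,S:car2-GO,W:wait | queues: N=0 E=1 S=0 W=1
Step 3 [NS]: N:empty,E:wait,S:empty,W:wait | queues: N=0 E=1 S=0 W=1
Step 4 [EW]: N:wait,E:car3-GO,S:wait,W:car4-GO | queues: N=0 E=0 S=0 W=0
Car 3 crosses at step 4

4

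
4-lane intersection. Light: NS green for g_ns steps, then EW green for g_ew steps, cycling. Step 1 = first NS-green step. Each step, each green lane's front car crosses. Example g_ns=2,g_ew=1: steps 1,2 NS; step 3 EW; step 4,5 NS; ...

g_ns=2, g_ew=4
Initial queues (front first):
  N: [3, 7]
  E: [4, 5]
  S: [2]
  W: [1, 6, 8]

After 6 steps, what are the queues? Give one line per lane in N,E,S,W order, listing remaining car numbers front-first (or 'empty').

Step 1 [NS]: N:car3-GO,E:wait,S:car2-GO,W:wait | queues: N=1 E=2 S=0 W=3
Step 2 [NS]: N:car7-GO,E:wait,S:empty,W:wait | queues: N=0 E=2 S=0 W=3
Step 3 [EW]: N:wait,E:car4-GO,S:wait,W:car1-GO | queues: N=0 E=1 S=0 W=2
Step 4 [EW]: N:wait,E:car5-GO,S:wait,W:car6-GO | queues: N=0 E=0 S=0 W=1
Step 5 [EW]: N:wait,E:empty,S:wait,W:car8-GO | queues: N=0 E=0 S=0 W=0

N: empty
E: empty
S: empty
W: empty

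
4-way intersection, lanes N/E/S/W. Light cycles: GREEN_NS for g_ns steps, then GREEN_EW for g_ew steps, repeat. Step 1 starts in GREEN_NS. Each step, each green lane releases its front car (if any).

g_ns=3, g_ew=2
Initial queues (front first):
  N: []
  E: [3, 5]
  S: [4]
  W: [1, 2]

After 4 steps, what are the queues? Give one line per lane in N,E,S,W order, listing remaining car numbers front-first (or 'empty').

Step 1 [NS]: N:empty,E:wait,S:car4-GO,W:wait | queues: N=0 E=2 S=0 W=2
Step 2 [NS]: N:empty,E:wait,S:empty,W:wait | queues: N=0 E=2 S=0 W=2
Step 3 [NS]: N:empty,E:wait,S:empty,W:wait | queues: N=0 E=2 S=0 W=2
Step 4 [EW]: N:wait,E:car3-GO,S:wait,W:car1-GO | queues: N=0 E=1 S=0 W=1

N: empty
E: 5
S: empty
W: 2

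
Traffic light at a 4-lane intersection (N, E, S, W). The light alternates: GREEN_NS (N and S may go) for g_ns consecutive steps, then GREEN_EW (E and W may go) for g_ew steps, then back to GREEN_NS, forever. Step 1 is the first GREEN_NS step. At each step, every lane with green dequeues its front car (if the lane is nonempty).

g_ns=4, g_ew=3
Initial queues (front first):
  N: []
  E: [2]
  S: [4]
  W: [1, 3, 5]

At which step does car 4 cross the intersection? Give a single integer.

Step 1 [NS]: N:empty,E:wait,S:car4-GO,W:wait | queues: N=0 E=1 S=0 W=3
Step 2 [NS]: N:empty,E:wait,S:empty,W:wait | queues: N=0 E=1 S=0 W=3
Step 3 [NS]: N:empty,E:wait,S:empty,W:wait | queues: N=0 E=1 S=0 W=3
Step 4 [NS]: N:empty,E:wait,S:empty,W:wait | queues: N=0 E=1 S=0 W=3
Step 5 [EW]: N:wait,E:car2-GO,S:wait,W:car1-GO | queues: N=0 E=0 S=0 W=2
Step 6 [EW]: N:wait,E:empty,S:wait,W:car3-GO | queues: N=0 E=0 S=0 W=1
Step 7 [EW]: N:wait,E:empty,S:wait,W:car5-GO | queues: N=0 E=0 S=0 W=0
Car 4 crosses at step 1

1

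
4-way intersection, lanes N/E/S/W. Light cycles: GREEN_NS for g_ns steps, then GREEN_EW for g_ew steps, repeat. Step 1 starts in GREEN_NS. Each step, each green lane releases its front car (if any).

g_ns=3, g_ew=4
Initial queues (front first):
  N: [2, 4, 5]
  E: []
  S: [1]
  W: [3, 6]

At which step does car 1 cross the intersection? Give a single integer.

Step 1 [NS]: N:car2-GO,E:wait,S:car1-GO,W:wait | queues: N=2 E=0 S=0 W=2
Step 2 [NS]: N:car4-GO,E:wait,S:empty,W:wait | queues: N=1 E=0 S=0 W=2
Step 3 [NS]: N:car5-GO,E:wait,S:empty,W:wait | queues: N=0 E=0 S=0 W=2
Step 4 [EW]: N:wait,E:empty,S:wait,W:car3-GO | queues: N=0 E=0 S=0 W=1
Step 5 [EW]: N:wait,E:empty,S:wait,W:car6-GO | queues: N=0 E=0 S=0 W=0
Car 1 crosses at step 1

1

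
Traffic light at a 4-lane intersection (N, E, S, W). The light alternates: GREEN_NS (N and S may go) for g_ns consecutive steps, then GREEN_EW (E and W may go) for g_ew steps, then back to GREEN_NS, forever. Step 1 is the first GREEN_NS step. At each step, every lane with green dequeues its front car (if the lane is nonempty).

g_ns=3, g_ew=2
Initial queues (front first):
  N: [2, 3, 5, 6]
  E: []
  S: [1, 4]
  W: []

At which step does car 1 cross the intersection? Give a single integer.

Step 1 [NS]: N:car2-GO,E:wait,S:car1-GO,W:wait | queues: N=3 E=0 S=1 W=0
Step 2 [NS]: N:car3-GO,E:wait,S:car4-GO,W:wait | queues: N=2 E=0 S=0 W=0
Step 3 [NS]: N:car5-GO,E:wait,S:empty,W:wait | queues: N=1 E=0 S=0 W=0
Step 4 [EW]: N:wait,E:empty,S:wait,W:empty | queues: N=1 E=0 S=0 W=0
Step 5 [EW]: N:wait,E:empty,S:wait,W:empty | queues: N=1 E=0 S=0 W=0
Step 6 [NS]: N:car6-GO,E:wait,S:empty,W:wait | queues: N=0 E=0 S=0 W=0
Car 1 crosses at step 1

1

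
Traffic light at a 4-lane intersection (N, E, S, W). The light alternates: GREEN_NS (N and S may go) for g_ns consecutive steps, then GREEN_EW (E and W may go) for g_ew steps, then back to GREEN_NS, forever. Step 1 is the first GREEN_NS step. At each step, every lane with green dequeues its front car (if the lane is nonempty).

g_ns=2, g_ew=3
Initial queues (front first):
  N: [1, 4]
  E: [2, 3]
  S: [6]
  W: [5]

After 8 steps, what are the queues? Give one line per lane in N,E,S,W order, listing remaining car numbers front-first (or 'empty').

Step 1 [NS]: N:car1-GO,E:wait,S:car6-GO,W:wait | queues: N=1 E=2 S=0 W=1
Step 2 [NS]: N:car4-GO,E:wait,S:empty,W:wait | queues: N=0 E=2 S=0 W=1
Step 3 [EW]: N:wait,E:car2-GO,S:wait,W:car5-GO | queues: N=0 E=1 S=0 W=0
Step 4 [EW]: N:wait,E:car3-GO,S:wait,W:empty | queues: N=0 E=0 S=0 W=0

N: empty
E: empty
S: empty
W: empty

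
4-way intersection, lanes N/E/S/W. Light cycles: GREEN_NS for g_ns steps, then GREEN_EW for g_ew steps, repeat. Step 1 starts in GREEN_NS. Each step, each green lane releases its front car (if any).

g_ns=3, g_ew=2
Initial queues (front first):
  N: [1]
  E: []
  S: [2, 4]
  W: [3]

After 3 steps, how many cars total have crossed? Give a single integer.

Answer: 3

Derivation:
Step 1 [NS]: N:car1-GO,E:wait,S:car2-GO,W:wait | queues: N=0 E=0 S=1 W=1
Step 2 [NS]: N:empty,E:wait,S:car4-GO,W:wait | queues: N=0 E=0 S=0 W=1
Step 3 [NS]: N:empty,E:wait,S:empty,W:wait | queues: N=0 E=0 S=0 W=1
Cars crossed by step 3: 3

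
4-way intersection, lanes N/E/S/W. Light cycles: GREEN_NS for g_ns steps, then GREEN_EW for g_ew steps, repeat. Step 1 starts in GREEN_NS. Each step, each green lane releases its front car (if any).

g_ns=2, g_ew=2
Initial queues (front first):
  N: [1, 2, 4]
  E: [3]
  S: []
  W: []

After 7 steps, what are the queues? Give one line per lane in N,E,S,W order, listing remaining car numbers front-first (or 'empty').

Step 1 [NS]: N:car1-GO,E:wait,S:empty,W:wait | queues: N=2 E=1 S=0 W=0
Step 2 [NS]: N:car2-GO,E:wait,S:empty,W:wait | queues: N=1 E=1 S=0 W=0
Step 3 [EW]: N:wait,E:car3-GO,S:wait,W:empty | queues: N=1 E=0 S=0 W=0
Step 4 [EW]: N:wait,E:empty,S:wait,W:empty | queues: N=1 E=0 S=0 W=0
Step 5 [NS]: N:car4-GO,E:wait,S:empty,W:wait | queues: N=0 E=0 S=0 W=0

N: empty
E: empty
S: empty
W: empty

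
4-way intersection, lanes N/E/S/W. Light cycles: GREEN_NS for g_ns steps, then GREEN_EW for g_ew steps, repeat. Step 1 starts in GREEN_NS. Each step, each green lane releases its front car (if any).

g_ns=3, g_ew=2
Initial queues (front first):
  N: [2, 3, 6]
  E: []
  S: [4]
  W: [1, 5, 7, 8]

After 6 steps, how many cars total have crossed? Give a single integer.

Answer: 6

Derivation:
Step 1 [NS]: N:car2-GO,E:wait,S:car4-GO,W:wait | queues: N=2 E=0 S=0 W=4
Step 2 [NS]: N:car3-GO,E:wait,S:empty,W:wait | queues: N=1 E=0 S=0 W=4
Step 3 [NS]: N:car6-GO,E:wait,S:empty,W:wait | queues: N=0 E=0 S=0 W=4
Step 4 [EW]: N:wait,E:empty,S:wait,W:car1-GO | queues: N=0 E=0 S=0 W=3
Step 5 [EW]: N:wait,E:empty,S:wait,W:car5-GO | queues: N=0 E=0 S=0 W=2
Step 6 [NS]: N:empty,E:wait,S:empty,W:wait | queues: N=0 E=0 S=0 W=2
Cars crossed by step 6: 6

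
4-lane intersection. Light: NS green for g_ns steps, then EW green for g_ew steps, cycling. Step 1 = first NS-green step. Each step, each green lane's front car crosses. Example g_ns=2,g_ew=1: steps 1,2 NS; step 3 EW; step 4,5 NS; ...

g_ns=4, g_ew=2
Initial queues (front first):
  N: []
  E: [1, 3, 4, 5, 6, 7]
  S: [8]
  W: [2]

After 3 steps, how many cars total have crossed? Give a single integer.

Answer: 1

Derivation:
Step 1 [NS]: N:empty,E:wait,S:car8-GO,W:wait | queues: N=0 E=6 S=0 W=1
Step 2 [NS]: N:empty,E:wait,S:empty,W:wait | queues: N=0 E=6 S=0 W=1
Step 3 [NS]: N:empty,E:wait,S:empty,W:wait | queues: N=0 E=6 S=0 W=1
Cars crossed by step 3: 1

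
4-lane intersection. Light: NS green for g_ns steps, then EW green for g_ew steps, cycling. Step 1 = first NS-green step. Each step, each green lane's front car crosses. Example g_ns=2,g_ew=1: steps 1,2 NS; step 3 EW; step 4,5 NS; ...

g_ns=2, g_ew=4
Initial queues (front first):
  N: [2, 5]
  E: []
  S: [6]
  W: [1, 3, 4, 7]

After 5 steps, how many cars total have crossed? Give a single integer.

Answer: 6

Derivation:
Step 1 [NS]: N:car2-GO,E:wait,S:car6-GO,W:wait | queues: N=1 E=0 S=0 W=4
Step 2 [NS]: N:car5-GO,E:wait,S:empty,W:wait | queues: N=0 E=0 S=0 W=4
Step 3 [EW]: N:wait,E:empty,S:wait,W:car1-GO | queues: N=0 E=0 S=0 W=3
Step 4 [EW]: N:wait,E:empty,S:wait,W:car3-GO | queues: N=0 E=0 S=0 W=2
Step 5 [EW]: N:wait,E:empty,S:wait,W:car4-GO | queues: N=0 E=0 S=0 W=1
Cars crossed by step 5: 6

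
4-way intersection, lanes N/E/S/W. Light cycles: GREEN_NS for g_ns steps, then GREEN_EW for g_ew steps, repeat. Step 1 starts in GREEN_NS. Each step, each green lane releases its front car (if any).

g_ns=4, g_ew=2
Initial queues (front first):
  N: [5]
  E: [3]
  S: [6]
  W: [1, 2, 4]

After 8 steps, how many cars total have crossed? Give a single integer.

Step 1 [NS]: N:car5-GO,E:wait,S:car6-GO,W:wait | queues: N=0 E=1 S=0 W=3
Step 2 [NS]: N:empty,E:wait,S:empty,W:wait | queues: N=0 E=1 S=0 W=3
Step 3 [NS]: N:empty,E:wait,S:empty,W:wait | queues: N=0 E=1 S=0 W=3
Step 4 [NS]: N:empty,E:wait,S:empty,W:wait | queues: N=0 E=1 S=0 W=3
Step 5 [EW]: N:wait,E:car3-GO,S:wait,W:car1-GO | queues: N=0 E=0 S=0 W=2
Step 6 [EW]: N:wait,E:empty,S:wait,W:car2-GO | queues: N=0 E=0 S=0 W=1
Step 7 [NS]: N:empty,E:wait,S:empty,W:wait | queues: N=0 E=0 S=0 W=1
Step 8 [NS]: N:empty,E:wait,S:empty,W:wait | queues: N=0 E=0 S=0 W=1
Cars crossed by step 8: 5

Answer: 5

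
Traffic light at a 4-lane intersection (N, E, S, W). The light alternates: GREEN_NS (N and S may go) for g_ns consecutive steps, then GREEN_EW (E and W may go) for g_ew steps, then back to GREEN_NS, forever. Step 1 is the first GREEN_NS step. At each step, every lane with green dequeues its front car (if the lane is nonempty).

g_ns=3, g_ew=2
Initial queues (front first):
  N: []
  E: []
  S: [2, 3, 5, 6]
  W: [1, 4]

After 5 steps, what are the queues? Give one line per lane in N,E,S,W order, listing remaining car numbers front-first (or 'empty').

Step 1 [NS]: N:empty,E:wait,S:car2-GO,W:wait | queues: N=0 E=0 S=3 W=2
Step 2 [NS]: N:empty,E:wait,S:car3-GO,W:wait | queues: N=0 E=0 S=2 W=2
Step 3 [NS]: N:empty,E:wait,S:car5-GO,W:wait | queues: N=0 E=0 S=1 W=2
Step 4 [EW]: N:wait,E:empty,S:wait,W:car1-GO | queues: N=0 E=0 S=1 W=1
Step 5 [EW]: N:wait,E:empty,S:wait,W:car4-GO | queues: N=0 E=0 S=1 W=0

N: empty
E: empty
S: 6
W: empty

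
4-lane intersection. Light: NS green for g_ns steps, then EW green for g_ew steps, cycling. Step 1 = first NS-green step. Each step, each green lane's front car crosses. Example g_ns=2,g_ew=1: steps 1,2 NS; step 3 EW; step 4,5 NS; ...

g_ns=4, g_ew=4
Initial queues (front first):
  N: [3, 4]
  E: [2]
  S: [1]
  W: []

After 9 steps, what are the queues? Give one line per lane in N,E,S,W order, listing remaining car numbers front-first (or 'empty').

Step 1 [NS]: N:car3-GO,E:wait,S:car1-GO,W:wait | queues: N=1 E=1 S=0 W=0
Step 2 [NS]: N:car4-GO,E:wait,S:empty,W:wait | queues: N=0 E=1 S=0 W=0
Step 3 [NS]: N:empty,E:wait,S:empty,W:wait | queues: N=0 E=1 S=0 W=0
Step 4 [NS]: N:empty,E:wait,S:empty,W:wait | queues: N=0 E=1 S=0 W=0
Step 5 [EW]: N:wait,E:car2-GO,S:wait,W:empty | queues: N=0 E=0 S=0 W=0

N: empty
E: empty
S: empty
W: empty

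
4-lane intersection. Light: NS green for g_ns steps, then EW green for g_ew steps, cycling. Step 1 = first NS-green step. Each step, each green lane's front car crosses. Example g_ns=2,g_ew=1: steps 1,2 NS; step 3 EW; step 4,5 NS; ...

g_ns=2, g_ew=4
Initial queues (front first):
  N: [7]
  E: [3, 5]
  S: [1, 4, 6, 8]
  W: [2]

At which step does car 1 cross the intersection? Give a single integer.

Step 1 [NS]: N:car7-GO,E:wait,S:car1-GO,W:wait | queues: N=0 E=2 S=3 W=1
Step 2 [NS]: N:empty,E:wait,S:car4-GO,W:wait | queues: N=0 E=2 S=2 W=1
Step 3 [EW]: N:wait,E:car3-GO,S:wait,W:car2-GO | queues: N=0 E=1 S=2 W=0
Step 4 [EW]: N:wait,E:car5-GO,S:wait,W:empty | queues: N=0 E=0 S=2 W=0
Step 5 [EW]: N:wait,E:empty,S:wait,W:empty | queues: N=0 E=0 S=2 W=0
Step 6 [EW]: N:wait,E:empty,S:wait,W:empty | queues: N=0 E=0 S=2 W=0
Step 7 [NS]: N:empty,E:wait,S:car6-GO,W:wait | queues: N=0 E=0 S=1 W=0
Step 8 [NS]: N:empty,E:wait,S:car8-GO,W:wait | queues: N=0 E=0 S=0 W=0
Car 1 crosses at step 1

1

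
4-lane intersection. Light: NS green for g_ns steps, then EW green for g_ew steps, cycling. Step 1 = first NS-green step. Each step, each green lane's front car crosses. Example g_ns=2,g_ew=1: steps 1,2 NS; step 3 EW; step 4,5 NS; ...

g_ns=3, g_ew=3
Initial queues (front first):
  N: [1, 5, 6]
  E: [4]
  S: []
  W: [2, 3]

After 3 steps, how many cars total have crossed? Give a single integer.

Step 1 [NS]: N:car1-GO,E:wait,S:empty,W:wait | queues: N=2 E=1 S=0 W=2
Step 2 [NS]: N:car5-GO,E:wait,S:empty,W:wait | queues: N=1 E=1 S=0 W=2
Step 3 [NS]: N:car6-GO,E:wait,S:empty,W:wait | queues: N=0 E=1 S=0 W=2
Cars crossed by step 3: 3

Answer: 3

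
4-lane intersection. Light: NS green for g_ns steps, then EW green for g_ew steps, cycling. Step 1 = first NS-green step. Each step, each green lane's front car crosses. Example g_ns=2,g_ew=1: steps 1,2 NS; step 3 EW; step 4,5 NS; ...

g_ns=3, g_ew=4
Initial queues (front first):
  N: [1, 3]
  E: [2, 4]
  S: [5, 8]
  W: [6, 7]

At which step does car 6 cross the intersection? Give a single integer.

Step 1 [NS]: N:car1-GO,E:wait,S:car5-GO,W:wait | queues: N=1 E=2 S=1 W=2
Step 2 [NS]: N:car3-GO,E:wait,S:car8-GO,W:wait | queues: N=0 E=2 S=0 W=2
Step 3 [NS]: N:empty,E:wait,S:empty,W:wait | queues: N=0 E=2 S=0 W=2
Step 4 [EW]: N:wait,E:car2-GO,S:wait,W:car6-GO | queues: N=0 E=1 S=0 W=1
Step 5 [EW]: N:wait,E:car4-GO,S:wait,W:car7-GO | queues: N=0 E=0 S=0 W=0
Car 6 crosses at step 4

4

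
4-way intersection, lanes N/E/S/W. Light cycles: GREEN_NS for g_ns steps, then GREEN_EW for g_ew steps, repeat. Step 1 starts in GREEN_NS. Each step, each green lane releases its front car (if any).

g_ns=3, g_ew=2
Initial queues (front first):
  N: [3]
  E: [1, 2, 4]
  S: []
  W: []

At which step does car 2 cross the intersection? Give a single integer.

Step 1 [NS]: N:car3-GO,E:wait,S:empty,W:wait | queues: N=0 E=3 S=0 W=0
Step 2 [NS]: N:empty,E:wait,S:empty,W:wait | queues: N=0 E=3 S=0 W=0
Step 3 [NS]: N:empty,E:wait,S:empty,W:wait | queues: N=0 E=3 S=0 W=0
Step 4 [EW]: N:wait,E:car1-GO,S:wait,W:empty | queues: N=0 E=2 S=0 W=0
Step 5 [EW]: N:wait,E:car2-GO,S:wait,W:empty | queues: N=0 E=1 S=0 W=0
Step 6 [NS]: N:empty,E:wait,S:empty,W:wait | queues: N=0 E=1 S=0 W=0
Step 7 [NS]: N:empty,E:wait,S:empty,W:wait | queues: N=0 E=1 S=0 W=0
Step 8 [NS]: N:empty,E:wait,S:empty,W:wait | queues: N=0 E=1 S=0 W=0
Step 9 [EW]: N:wait,E:car4-GO,S:wait,W:empty | queues: N=0 E=0 S=0 W=0
Car 2 crosses at step 5

5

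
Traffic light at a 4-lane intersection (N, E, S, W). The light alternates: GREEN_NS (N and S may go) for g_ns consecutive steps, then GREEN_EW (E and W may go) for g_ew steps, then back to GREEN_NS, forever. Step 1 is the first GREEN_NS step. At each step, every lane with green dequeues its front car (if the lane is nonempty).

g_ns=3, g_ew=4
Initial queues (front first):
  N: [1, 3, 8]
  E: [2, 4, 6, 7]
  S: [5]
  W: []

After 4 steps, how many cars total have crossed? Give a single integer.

Step 1 [NS]: N:car1-GO,E:wait,S:car5-GO,W:wait | queues: N=2 E=4 S=0 W=0
Step 2 [NS]: N:car3-GO,E:wait,S:empty,W:wait | queues: N=1 E=4 S=0 W=0
Step 3 [NS]: N:car8-GO,E:wait,S:empty,W:wait | queues: N=0 E=4 S=0 W=0
Step 4 [EW]: N:wait,E:car2-GO,S:wait,W:empty | queues: N=0 E=3 S=0 W=0
Cars crossed by step 4: 5

Answer: 5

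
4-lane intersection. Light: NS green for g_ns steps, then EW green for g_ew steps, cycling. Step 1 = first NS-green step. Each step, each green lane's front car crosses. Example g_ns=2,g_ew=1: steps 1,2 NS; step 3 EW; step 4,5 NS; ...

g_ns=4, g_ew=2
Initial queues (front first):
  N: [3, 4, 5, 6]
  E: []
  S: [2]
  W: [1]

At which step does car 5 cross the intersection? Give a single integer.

Step 1 [NS]: N:car3-GO,E:wait,S:car2-GO,W:wait | queues: N=3 E=0 S=0 W=1
Step 2 [NS]: N:car4-GO,E:wait,S:empty,W:wait | queues: N=2 E=0 S=0 W=1
Step 3 [NS]: N:car5-GO,E:wait,S:empty,W:wait | queues: N=1 E=0 S=0 W=1
Step 4 [NS]: N:car6-GO,E:wait,S:empty,W:wait | queues: N=0 E=0 S=0 W=1
Step 5 [EW]: N:wait,E:empty,S:wait,W:car1-GO | queues: N=0 E=0 S=0 W=0
Car 5 crosses at step 3

3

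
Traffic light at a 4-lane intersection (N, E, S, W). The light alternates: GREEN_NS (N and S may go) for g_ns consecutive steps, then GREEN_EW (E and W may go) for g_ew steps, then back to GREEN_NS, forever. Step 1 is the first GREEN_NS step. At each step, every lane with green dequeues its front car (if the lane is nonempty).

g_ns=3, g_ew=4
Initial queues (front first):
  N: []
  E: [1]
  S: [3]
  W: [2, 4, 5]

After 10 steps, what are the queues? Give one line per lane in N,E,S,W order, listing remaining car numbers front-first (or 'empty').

Step 1 [NS]: N:empty,E:wait,S:car3-GO,W:wait | queues: N=0 E=1 S=0 W=3
Step 2 [NS]: N:empty,E:wait,S:empty,W:wait | queues: N=0 E=1 S=0 W=3
Step 3 [NS]: N:empty,E:wait,S:empty,W:wait | queues: N=0 E=1 S=0 W=3
Step 4 [EW]: N:wait,E:car1-GO,S:wait,W:car2-GO | queues: N=0 E=0 S=0 W=2
Step 5 [EW]: N:wait,E:empty,S:wait,W:car4-GO | queues: N=0 E=0 S=0 W=1
Step 6 [EW]: N:wait,E:empty,S:wait,W:car5-GO | queues: N=0 E=0 S=0 W=0

N: empty
E: empty
S: empty
W: empty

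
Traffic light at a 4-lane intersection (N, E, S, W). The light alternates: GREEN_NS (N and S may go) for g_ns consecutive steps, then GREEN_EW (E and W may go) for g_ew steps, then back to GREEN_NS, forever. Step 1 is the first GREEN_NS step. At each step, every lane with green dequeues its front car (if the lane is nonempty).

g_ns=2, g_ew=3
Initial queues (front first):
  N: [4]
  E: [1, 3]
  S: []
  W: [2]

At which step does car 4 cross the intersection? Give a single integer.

Step 1 [NS]: N:car4-GO,E:wait,S:empty,W:wait | queues: N=0 E=2 S=0 W=1
Step 2 [NS]: N:empty,E:wait,S:empty,W:wait | queues: N=0 E=2 S=0 W=1
Step 3 [EW]: N:wait,E:car1-GO,S:wait,W:car2-GO | queues: N=0 E=1 S=0 W=0
Step 4 [EW]: N:wait,E:car3-GO,S:wait,W:empty | queues: N=0 E=0 S=0 W=0
Car 4 crosses at step 1

1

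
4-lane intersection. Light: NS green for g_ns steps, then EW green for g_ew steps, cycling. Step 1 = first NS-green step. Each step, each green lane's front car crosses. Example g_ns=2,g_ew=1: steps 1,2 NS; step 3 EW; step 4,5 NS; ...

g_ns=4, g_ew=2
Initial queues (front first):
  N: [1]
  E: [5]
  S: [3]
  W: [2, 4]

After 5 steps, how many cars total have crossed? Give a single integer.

Step 1 [NS]: N:car1-GO,E:wait,S:car3-GO,W:wait | queues: N=0 E=1 S=0 W=2
Step 2 [NS]: N:empty,E:wait,S:empty,W:wait | queues: N=0 E=1 S=0 W=2
Step 3 [NS]: N:empty,E:wait,S:empty,W:wait | queues: N=0 E=1 S=0 W=2
Step 4 [NS]: N:empty,E:wait,S:empty,W:wait | queues: N=0 E=1 S=0 W=2
Step 5 [EW]: N:wait,E:car5-GO,S:wait,W:car2-GO | queues: N=0 E=0 S=0 W=1
Cars crossed by step 5: 4

Answer: 4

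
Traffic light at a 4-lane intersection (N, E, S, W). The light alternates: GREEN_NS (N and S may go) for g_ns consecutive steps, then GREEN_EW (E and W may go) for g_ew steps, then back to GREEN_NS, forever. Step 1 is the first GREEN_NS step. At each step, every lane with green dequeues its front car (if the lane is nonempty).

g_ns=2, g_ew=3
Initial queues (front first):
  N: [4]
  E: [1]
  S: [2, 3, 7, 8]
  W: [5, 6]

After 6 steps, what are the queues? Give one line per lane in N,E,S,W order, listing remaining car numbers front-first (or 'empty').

Step 1 [NS]: N:car4-GO,E:wait,S:car2-GO,W:wait | queues: N=0 E=1 S=3 W=2
Step 2 [NS]: N:empty,E:wait,S:car3-GO,W:wait | queues: N=0 E=1 S=2 W=2
Step 3 [EW]: N:wait,E:car1-GO,S:wait,W:car5-GO | queues: N=0 E=0 S=2 W=1
Step 4 [EW]: N:wait,E:empty,S:wait,W:car6-GO | queues: N=0 E=0 S=2 W=0
Step 5 [EW]: N:wait,E:empty,S:wait,W:empty | queues: N=0 E=0 S=2 W=0
Step 6 [NS]: N:empty,E:wait,S:car7-GO,W:wait | queues: N=0 E=0 S=1 W=0

N: empty
E: empty
S: 8
W: empty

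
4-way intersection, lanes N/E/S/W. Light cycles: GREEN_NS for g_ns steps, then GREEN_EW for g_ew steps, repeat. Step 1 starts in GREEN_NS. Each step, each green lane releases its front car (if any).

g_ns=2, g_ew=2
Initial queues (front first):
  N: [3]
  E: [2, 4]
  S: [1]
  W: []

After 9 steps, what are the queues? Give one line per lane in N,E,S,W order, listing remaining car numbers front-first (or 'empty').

Step 1 [NS]: N:car3-GO,E:wait,S:car1-GO,W:wait | queues: N=0 E=2 S=0 W=0
Step 2 [NS]: N:empty,E:wait,S:empty,W:wait | queues: N=0 E=2 S=0 W=0
Step 3 [EW]: N:wait,E:car2-GO,S:wait,W:empty | queues: N=0 E=1 S=0 W=0
Step 4 [EW]: N:wait,E:car4-GO,S:wait,W:empty | queues: N=0 E=0 S=0 W=0

N: empty
E: empty
S: empty
W: empty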